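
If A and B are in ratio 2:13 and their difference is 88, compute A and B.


Let A = 2k, B = 13k.
13k - 2k = 88
11k = 88 → k = 88/11 = 8
A = 2×8 = 16, B = 13×8 = 104
= A = 16, B = 104

A = 16, B = 104


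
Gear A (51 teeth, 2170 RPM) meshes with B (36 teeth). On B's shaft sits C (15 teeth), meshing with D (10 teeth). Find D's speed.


Stage 1: RPM_B = RPM_A × t_A/t_B = 2170 × 51/36 = 110670/36 ≈ 3074.17
B and C share a shaft → RPM_C = RPM_B
Stage 2: RPM_D = RPM_C × t_C/t_D = RPM_A × (t_A×t_C)/(t_B×t_D)
Overall ratio = (51×15)/(36×10) = 765/360
RPM_D = 2170 × 765/360 = 1660050/360
= 4611.25 RPM

4611.25 RPM


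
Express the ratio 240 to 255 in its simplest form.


GCD(240, 255) = 15
240/15 : 255/15
= 16:17

16:17


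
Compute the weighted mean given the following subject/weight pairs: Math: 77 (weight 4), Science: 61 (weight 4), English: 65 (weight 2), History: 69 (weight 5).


Numerator = 77×4 + 61×4 + 65×2 + 69×5
= 308 + 244 + 130 + 345
= 1027
Total weight = 15
Weighted avg = 1027/15
= 68.47

68.47


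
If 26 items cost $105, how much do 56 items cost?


Direct proportion: y/x = constant
k = 105/26 ≈ 4.0385
y₂ = k × 56 = 105 × 56 / 26 = 5880/26
≈ 226.15

226.15


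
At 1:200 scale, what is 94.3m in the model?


Model size = real / scale
= 94.3 / 200
= 0.4715 m

0.4715 m


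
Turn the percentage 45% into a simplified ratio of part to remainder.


45% means 45 parts out of 100; remainder = 55
Part : remainder = 45:55
GCD = 5
= 9:11

9:11


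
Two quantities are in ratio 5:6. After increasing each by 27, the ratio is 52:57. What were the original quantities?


Let A = 5k, B = 6k.
(5k + 27) / (6k + 27) = 52/57
Cross-multiply: 57(5k + 27) = 52(6k + 27)
285k + 1539 = 312k + 1404
285k - 312k = 1404 - 1539
-27k = -135
k = -135/-27 = 5
A = 5×5 = 25, B = 6×5 = 30
= A = 25, B = 30

A = 25, B = 30


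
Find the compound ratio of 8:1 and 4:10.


Compound ratio = (8×4) : (1×10)
= 32:10
GCD = 2
= 16:5

16:5


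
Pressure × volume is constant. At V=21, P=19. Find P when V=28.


Inverse proportion: x × y = constant
k = 21 × 19 = 399
y₂ = k / 28 = 399 / 28
= 14.25

14.25


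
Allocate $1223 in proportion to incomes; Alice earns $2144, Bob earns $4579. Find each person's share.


Total income = 2144 + 4579 = $6723
Alice: $1223 × 2144/6723 = $390.02
Bob: $1223 × 4579/6723 = $832.98
= Alice: $390.02, Bob: $832.98

Alice: $390.02, Bob: $832.98


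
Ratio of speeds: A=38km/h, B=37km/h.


Ratio = 38:37
GCD = 1
Simplified = 38:37
Time ratio (same distance) = 37:38
Speed ratio = 38:37

38:37


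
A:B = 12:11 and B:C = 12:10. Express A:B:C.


Match B: multiply A:B by 12 → 144:132
Multiply B:C by 11 → 132:110
Combined: 144:132:110
GCD = 2
= 72:66:55

72:66:55


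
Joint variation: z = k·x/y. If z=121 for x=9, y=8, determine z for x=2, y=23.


z = k·x/y
Solve for k using the known point: k = z·y/x = 121×8/9 = 968/9 ≈ 107.5556
Now evaluate at x=2, y=23:
z = k × 2 / 23 = (968 × 2) / (9 × 23) = 1936/207
≈ 9.3527

9.3527


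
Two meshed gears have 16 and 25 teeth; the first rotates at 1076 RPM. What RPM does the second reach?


Gear ratio = 16:25 = 16:25
RPM_B = RPM_A × (teeth_A / teeth_B)
= 1076 × (16/25)
= 688.6 RPM

688.6 RPM


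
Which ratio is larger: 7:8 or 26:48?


7/8 = 0.8750
26/48 = 0.5417
0.8750 > 0.5417, so 7:8 is greater
= 7:8

7:8


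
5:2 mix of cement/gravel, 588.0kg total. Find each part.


Total parts = 5 + 2 = 7
cement: 588.0 × 5/7 = 420.0kg
gravel: 588.0 × 2/7 = 168.0kg
= 420.0kg and 168.0kg

420.0kg and 168.0kg


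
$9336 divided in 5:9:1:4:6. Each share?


Total parts = 5 + 9 + 1 + 4 + 6 = 25
Part 1: 9336 × 5/25 = 1867.20
Part 2: 9336 × 9/25 = 3360.96
Part 3: 9336 × 1/25 = 373.44
Part 4: 9336 × 4/25 = 1493.76
Part 5: 9336 × 6/25 = 2240.64
= Part 1: $1867.20, Part 2: $3360.96, Part 3: $373.44, Part 4: $1493.76, Part 5: $2240.64

Part 1: $1867.20, Part 2: $3360.96, Part 3: $373.44, Part 4: $1493.76, Part 5: $2240.64


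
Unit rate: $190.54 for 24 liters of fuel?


Unit rate = total / quantity
= 190.54 / 24
= $7.94 per unit

$7.94 per unit


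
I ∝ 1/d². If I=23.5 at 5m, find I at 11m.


I₁d₁² = I₂d₂²
I₂ = I₁ × (d₁/d₂)²
= 23.5 × (5/11)²
= 23.5 × 25/121
= 587.5/121
≈ 4.8554

4.8554


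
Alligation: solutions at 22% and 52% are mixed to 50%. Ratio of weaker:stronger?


Let x parts of 22% mix with y parts of 52%.
22x + 52y = 50(x + y)
22x + 52y = 50x + 50y
x(22 - 50) = y(50 - 52)
x/y = (52 - 50)/(50 - 22) = 2/28
Simplify: 1:14
= 1:14

1:14


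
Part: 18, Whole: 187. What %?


Percentage = (part / whole) × 100
= (18 / 187) × 100
≈ 9.63%

9.63%


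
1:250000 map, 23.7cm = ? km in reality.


Real distance = map distance × scale
= 23.7cm × 250000
= 5925000 cm = 59250.0 m
= 59.250 km

59.250 km


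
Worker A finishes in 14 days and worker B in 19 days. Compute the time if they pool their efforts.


Rate of A = 1/14 per day
Rate of B = 1/19 per day
Combined rate = 1/14 + 1/19 = 33/266 ≈ 0.1241 per day
Days = 1 / combined rate = 266/33
≈ 8.06 days

8.06 days


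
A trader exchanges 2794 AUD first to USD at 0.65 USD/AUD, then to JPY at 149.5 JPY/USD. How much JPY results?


Step 1: 2794 AUD × 0.65 = 1816.10 USD
Step 2: 1816.10 USD × 149.5 = 271506.95 JPY
Implied rate AUD→JPY = 0.65 × 149.5 = 97.1750
= 271506.95 JPY

271506.95 JPY


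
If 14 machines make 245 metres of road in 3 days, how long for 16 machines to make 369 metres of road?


Days ∝ work / workers, so d₂ = d₁ × (m₁/m₂) × (w₂/w₁)
Workers factor (inverse): 14/16 = 0.8750
Work factor (direct): 369/245 ≈ 1.5061
d₂ = 3 × 14/16 × 369/245 = (3 × 14 × 369) / (16 × 245) = 15498/3920
≈ 3.95 days

3.95 days


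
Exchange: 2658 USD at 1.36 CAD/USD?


Amount × rate = 2658 × 1.36
= 3614.88 CAD

3614.88 CAD


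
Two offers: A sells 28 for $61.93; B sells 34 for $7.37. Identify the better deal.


Deal A: $61.93/28 = $2.2118/unit
Deal B: $7.37/34 = $0.2168/unit
B is cheaper per unit
= Deal B

Deal B


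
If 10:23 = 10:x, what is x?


Cross multiply: 10 × x = 23 × 10
10x = 230
x = 230 / 10
= 23.00

23.00


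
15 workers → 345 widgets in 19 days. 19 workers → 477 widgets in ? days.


Days ∝ work / workers, so d₂ = d₁ × (m₁/m₂) × (w₂/w₁)
Workers factor (inverse): 15/19 ≈ 0.7895
Work factor (direct): 477/345 ≈ 1.3826
d₂ = 19 × 15/19 × 477/345 = (19 × 15 × 477) / (19 × 345) = 135945/6555
≈ 20.74 days

20.74 days


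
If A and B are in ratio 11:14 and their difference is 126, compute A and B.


Let A = 11k, B = 14k.
14k - 11k = 126
3k = 126 → k = 126/3 = 42
A = 11×42 = 462, B = 14×42 = 588
= A = 462, B = 588

A = 462, B = 588


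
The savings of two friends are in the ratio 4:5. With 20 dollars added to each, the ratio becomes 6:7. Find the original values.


Let A = 4k, B = 5k.
(4k + 20) / (5k + 20) = 6/7
Cross-multiply: 7(4k + 20) = 6(5k + 20)
28k + 140 = 30k + 120
28k - 30k = 120 - 140
-2k = -20
k = -20/-2 = 10
A = 4×10 = 40, B = 5×10 = 50
= A = 40, B = 50

A = 40, B = 50


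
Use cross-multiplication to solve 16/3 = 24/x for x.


Cross multiply: 16 × x = 3 × 24
16x = 72
x = 72 / 16
= 4.50

4.50


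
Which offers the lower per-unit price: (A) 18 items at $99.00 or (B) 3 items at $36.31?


Deal A: $99.00/18 = $5.5000/unit
Deal B: $36.31/3 = $12.1033/unit
A is cheaper per unit
= Deal A

Deal A


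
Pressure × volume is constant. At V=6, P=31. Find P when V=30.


Inverse proportion: x × y = constant
k = 6 × 31 = 186
y₂ = k / 30 = 186 / 30
= 6.20

6.20


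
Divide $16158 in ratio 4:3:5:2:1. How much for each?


Total parts = 4 + 3 + 5 + 2 + 1 = 15
Part 1: 16158 × 4/15 = 4308.80
Part 2: 16158 × 3/15 = 3231.60
Part 3: 16158 × 5/15 = 5386.00
Part 4: 16158 × 2/15 = 2154.40
Part 5: 16158 × 1/15 = 1077.20
= Part 1: $4308.80, Part 2: $3231.60, Part 3: $5386.00, Part 4: $2154.40, Part 5: $1077.20

Part 1: $4308.80, Part 2: $3231.60, Part 3: $5386.00, Part 4: $2154.40, Part 5: $1077.20


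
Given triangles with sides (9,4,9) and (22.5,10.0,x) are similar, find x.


Scale factor = 22.5/9 = 2.5
Missing side = 9 × 2.5
= 22.5

22.5


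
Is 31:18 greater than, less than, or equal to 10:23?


31/18 = 1.7222
10/23 = 0.4348
1.7222 > 0.4348, so 31:18 is greater
= greater than

greater than


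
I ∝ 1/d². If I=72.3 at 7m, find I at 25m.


I₁d₁² = I₂d₂²
I₂ = I₁ × (d₁/d₂)²
= 72.3 × (7/25)²
= 72.3 × 49/625
= 3542.7/625
≈ 5.6683

5.6683


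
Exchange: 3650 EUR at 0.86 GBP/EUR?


Amount × rate = 3650 × 0.86
= 3139.00 GBP

3139.00 GBP


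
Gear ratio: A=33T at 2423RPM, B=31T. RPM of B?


Gear ratio = 33:31 = 33:31
RPM_B = RPM_A × (teeth_A / teeth_B)
= 2423 × (33/31)
= 2579.3 RPM

2579.3 RPM


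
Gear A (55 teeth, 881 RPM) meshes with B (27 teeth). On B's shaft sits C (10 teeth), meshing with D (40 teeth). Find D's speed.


Stage 1: RPM_B = RPM_A × t_A/t_B = 881 × 55/27 = 48455/27 ≈ 1794.63
B and C share a shaft → RPM_C = RPM_B
Stage 2: RPM_D = RPM_C × t_C/t_D = RPM_A × (t_A×t_C)/(t_B×t_D)
Overall ratio = (55×10)/(27×40) = 550/1080
RPM_D = 881 × 550/1080 = 484550/1080
≈ 448.66 RPM

448.66 RPM


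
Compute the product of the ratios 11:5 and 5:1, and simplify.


Compound ratio = (11×5) : (5×1)
= 55:5
GCD = 5
= 11:1

11:1


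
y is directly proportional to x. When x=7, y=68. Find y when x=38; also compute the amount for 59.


Direct proportion: y/x = constant
k = 68/7 ≈ 9.7143
y at x=38: k × 38 = 68 × 38 / 7 = 2584/7 ≈ 369.14
y at x=59: k × 59 = 68 × 59 / 7 = 4012/7 ≈ 573.14
= 369.14 and 573.14

369.14 and 573.14


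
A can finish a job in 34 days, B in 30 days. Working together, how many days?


Rate of A = 1/34 per day
Rate of B = 1/30 per day
Combined rate = 1/34 + 1/30 = 64/1020 ≈ 0.0627 per day
Days = 1 / combined rate = 1020/64
≈ 15.94 days

15.94 days


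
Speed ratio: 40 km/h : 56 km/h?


Ratio = 40:56
GCD = 8
Simplified = 5:7
Time ratio (same distance) = 7:5
Speed ratio = 5:7

5:7


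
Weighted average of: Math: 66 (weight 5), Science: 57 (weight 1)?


Numerator = 66×5 + 57×1
= 330 + 57
= 387
Total weight = 6
Weighted avg = 387/6
= 64.50

64.50


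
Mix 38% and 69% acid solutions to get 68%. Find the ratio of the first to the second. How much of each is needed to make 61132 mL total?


Let x parts of 38% mix with y parts of 69%.
38x + 69y = 68(x + y)
38x + 69y = 68x + 68y
x(38 - 68) = y(68 - 69)
x/y = (69 - 68)/(68 - 38) = 1/30
Simplify: 1:30
Total parts = 31; one part = 61132/31 = 1972.00 mL
38% solution: 1×1972.00 = 1972.00 mL
69% solution: 30×1972.00 = 59160.00 mL
= ratio 1:30; 1972.00 mL and 59160.00 mL

ratio 1:30; 1972.00 mL and 59160.00 mL


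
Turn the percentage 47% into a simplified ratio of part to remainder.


47% means 47 parts out of 100; remainder = 53
Part : remainder = 47:53
GCD = 1
= 47:53

47:53


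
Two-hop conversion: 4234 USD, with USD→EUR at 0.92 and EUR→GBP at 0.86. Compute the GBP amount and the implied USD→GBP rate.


Step 1: 4234 USD × 0.92 = 3895.28 EUR
Step 2: 3895.28 EUR × 0.86 = 3349.94 GBP
Implied rate USD→GBP = 0.92 × 0.86 = 0.7912
= 3349.94 GBP; implied rate 0.7912 GBP/USD

3349.94 GBP; implied rate 0.7912 GBP/USD


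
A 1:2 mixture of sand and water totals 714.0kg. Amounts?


Total parts = 1 + 2 = 3
sand: 714.0 × 1/3 = 238.0kg
water: 714.0 × 2/3 = 476.0kg
= 238.0kg and 476.0kg

238.0kg and 476.0kg


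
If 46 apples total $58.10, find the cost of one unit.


Unit rate = total / quantity
= 58.10 / 46
= $1.26 per unit

$1.26 per unit


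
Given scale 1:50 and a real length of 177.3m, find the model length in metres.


Model size = real / scale
= 177.3 / 50
= 3.5460 m

3.5460 m


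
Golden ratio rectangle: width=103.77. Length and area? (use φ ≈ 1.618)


φ = (1 + √5) / 2 ≈ 1.618
Length = width × φ = 103.77 × 1.618 = 167.89986
≈ 167.90
Area = width × length = 103.77 × 167.89986 = 17422.9684722 ≈ 17422.97
= Length: 167.90, Area: 17422.97

Length: 167.90, Area: 17422.97


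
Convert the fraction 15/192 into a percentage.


Percentage = (part / whole) × 100
= (15 / 192) × 100
≈ 7.81%

7.81%


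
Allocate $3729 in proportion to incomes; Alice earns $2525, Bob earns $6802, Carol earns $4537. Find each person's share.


Total income = 2525 + 6802 + 4537 = $13864
Alice: $3729 × 2525/13864 = $679.15
Bob: $3729 × 6802/13864 = $1829.53
Carol: $3729 × 4537/13864 = $1220.32
= Alice: $679.15, Bob: $1829.53, Carol: $1220.32

Alice: $679.15, Bob: $1829.53, Carol: $1220.32


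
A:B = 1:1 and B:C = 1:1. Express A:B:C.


Match B: multiply A:B by 1 → 1:1
Multiply B:C by 1 → 1:1
Combined: 1:1:1
GCD = 1
= 1:1:1

1:1:1


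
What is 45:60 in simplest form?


GCD(45, 60) = 15
45/15 : 60/15
= 3:4

3:4


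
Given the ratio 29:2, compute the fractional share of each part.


Total parts = 29 + 2 = 31
First part: 29/31 = 29/31
Second part: 2/31 = 2/31
= 29/31 and 2/31

29/31 and 2/31


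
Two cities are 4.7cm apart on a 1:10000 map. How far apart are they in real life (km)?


Real distance = map distance × scale
= 4.7cm × 10000
= 47000 cm = 470.0 m
= 0.470 km

0.470 km


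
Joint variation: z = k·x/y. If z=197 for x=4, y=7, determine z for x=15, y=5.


z = k·x/y
Solve for k using the known point: k = z·y/x = 197×7/4 = 1379/4 = 344.7500
Now evaluate at x=15, y=5:
z = k × 15 / 5 = (1379 × 15) / (4 × 5) = 20685/20
= 1034.2500

1034.2500


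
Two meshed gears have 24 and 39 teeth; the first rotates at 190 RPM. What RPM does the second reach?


Gear ratio = 24:39 = 8:13
RPM_B = RPM_A × (teeth_A / teeth_B)
= 190 × (24/39)
= 116.9 RPM

116.9 RPM


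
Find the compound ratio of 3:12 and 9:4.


Compound ratio = (3×9) : (12×4)
= 27:48
GCD = 3
= 9:16

9:16


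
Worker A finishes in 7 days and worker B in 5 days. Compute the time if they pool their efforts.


Rate of A = 1/7 per day
Rate of B = 1/5 per day
Combined rate = 1/7 + 1/5 = 12/35 ≈ 0.3429 per day
Days = 1 / combined rate = 35/12
≈ 2.92 days

2.92 days


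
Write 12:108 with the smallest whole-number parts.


GCD(12, 108) = 12
12/12 : 108/12
= 1:9

1:9


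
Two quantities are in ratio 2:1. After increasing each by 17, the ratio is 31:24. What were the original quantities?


Let A = 2k, B = 1k.
(2k + 17) / (1k + 17) = 31/24
Cross-multiply: 24(2k + 17) = 31(1k + 17)
48k + 408 = 31k + 527
48k - 31k = 527 - 408
17k = 119
k = 119/17 = 7
A = 2×7 = 14, B = 1×7 = 7
= A = 14, B = 7

A = 14, B = 7


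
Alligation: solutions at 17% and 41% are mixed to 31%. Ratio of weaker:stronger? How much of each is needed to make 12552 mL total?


Let x parts of 17% mix with y parts of 41%.
17x + 41y = 31(x + y)
17x + 41y = 31x + 31y
x(17 - 31) = y(31 - 41)
x/y = (41 - 31)/(31 - 17) = 10/14
Simplify: 5:7
Total parts = 12; one part = 12552/12 = 1046.00 mL
17% solution: 5×1046.00 = 5230.00 mL
41% solution: 7×1046.00 = 7322.00 mL
= ratio 5:7; 5230.00 mL and 7322.00 mL

ratio 5:7; 5230.00 mL and 7322.00 mL


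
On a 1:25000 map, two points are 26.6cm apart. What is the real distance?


Real distance = map distance × scale
= 26.6cm × 25000
= 665000 cm = 6650.0 m
= 6.650 km

6.650 km


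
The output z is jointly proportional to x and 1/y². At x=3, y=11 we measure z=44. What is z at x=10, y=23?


z = k·x/y²
Solve for k using the known point: k = z·y²/x = 44×121/3 = 5324/3 ≈ 1774.6667
Now evaluate at x=10, y=23:
z = k × 10 / 529 = (5324 × 10) / (3 × 529) = 53240/1587
≈ 33.5476

33.5476


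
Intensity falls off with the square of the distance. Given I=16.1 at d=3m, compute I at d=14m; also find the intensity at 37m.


I₁d₁² = I₂d₂²
I at 14m = 16.1 × (3/14)² = 16.1 × 9/196 = 144.9/196 ≈ 0.7393
I at 37m = 16.1 × (3/37)² = 16.1 × 9/1369 = 144.9/1369 ≈ 0.1058
= 0.7393 and 0.1058

0.7393 and 0.1058


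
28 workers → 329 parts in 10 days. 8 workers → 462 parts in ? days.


Days ∝ work / workers, so d₂ = d₁ × (m₁/m₂) × (w₂/w₁)
Workers factor (inverse): 28/8 = 3.5000
Work factor (direct): 462/329 ≈ 1.4043
d₂ = 10 × 28/8 × 462/329 = (10 × 28 × 462) / (8 × 329) = 129360/2632
≈ 49.15 days

49.15 days


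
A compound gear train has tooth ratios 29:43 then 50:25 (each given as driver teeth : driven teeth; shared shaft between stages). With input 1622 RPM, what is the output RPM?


Stage 1: RPM_B = RPM_A × t_A/t_B = 1622 × 29/43 = 47038/43 ≈ 1093.91
B and C share a shaft → RPM_C = RPM_B
Stage 2: RPM_D = RPM_C × t_C/t_D = RPM_A × (t_A×t_C)/(t_B×t_D)
Overall ratio = (29×50)/(43×25) = 1450/1075
RPM_D = 1622 × 1450/1075 = 2351900/1075
≈ 2187.81 RPM

2187.81 RPM


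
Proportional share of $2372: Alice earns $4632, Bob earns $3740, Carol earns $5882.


Total income = 4632 + 3740 + 5882 = $14254
Alice: $2372 × 4632/14254 = $770.81
Bob: $2372 × 3740/14254 = $622.37
Carol: $2372 × 5882/14254 = $978.82
= Alice: $770.81, Bob: $622.37, Carol: $978.82

Alice: $770.81, Bob: $622.37, Carol: $978.82


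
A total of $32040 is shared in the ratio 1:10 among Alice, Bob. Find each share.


Total parts = 1 + 10 = 11
Alice: 32040 × 1/11 = 2912.73
Bob: 32040 × 10/11 = 29127.27
= Alice: $2912.73, Bob: $29127.27

Alice: $2912.73, Bob: $29127.27


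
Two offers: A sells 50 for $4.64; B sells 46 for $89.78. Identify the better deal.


Deal A: $4.64/50 = $0.0928/unit
Deal B: $89.78/46 = $1.9517/unit
A is cheaper per unit
= Deal A

Deal A


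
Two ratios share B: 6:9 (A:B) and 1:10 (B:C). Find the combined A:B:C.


Match B: multiply A:B by 1 → 6:9
Multiply B:C by 9 → 9:90
Combined: 6:9:90
GCD = 3
= 2:3:30

2:3:30


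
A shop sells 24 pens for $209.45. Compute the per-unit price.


Unit rate = total / quantity
= 209.45 / 24
= $8.73 per unit

$8.73 per unit


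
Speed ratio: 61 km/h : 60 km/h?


Ratio = 61:60
GCD = 1
Simplified = 61:60
Time ratio (same distance) = 60:61
Speed ratio = 61:60

61:60


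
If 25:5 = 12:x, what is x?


Cross multiply: 25 × x = 5 × 12
25x = 60
x = 60 / 25
= 2.40

2.40


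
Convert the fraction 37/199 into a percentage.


Percentage = (part / whole) × 100
= (37 / 199) × 100
≈ 18.59%

18.59%


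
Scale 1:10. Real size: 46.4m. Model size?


Model size = real / scale
= 46.4 / 10
= 4.6400 m

4.6400 m


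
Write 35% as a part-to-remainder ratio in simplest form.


35% means 35 parts out of 100; remainder = 65
Part : remainder = 35:65
GCD = 5
= 7:13

7:13


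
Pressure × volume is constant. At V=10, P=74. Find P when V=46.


Inverse proportion: x × y = constant
k = 10 × 74 = 740
y₂ = k / 46 = 740 / 46
= 16.09

16.09


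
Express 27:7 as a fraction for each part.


Total parts = 27 + 7 = 34
First part: 27/34 = 27/34
Second part: 7/34 = 7/34
= 27/34 and 7/34

27/34 and 7/34


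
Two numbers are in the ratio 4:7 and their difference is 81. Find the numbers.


Let A = 4k, B = 7k.
7k - 4k = 81
3k = 81 → k = 81/3 = 27
A = 4×27 = 108, B = 7×27 = 189
= A = 108, B = 189

A = 108, B = 189


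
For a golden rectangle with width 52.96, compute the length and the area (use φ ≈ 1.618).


φ = (1 + √5) / 2 ≈ 1.618
Length = width × φ = 52.96 × 1.618 = 85.68928
≈ 85.69
Area = width × length = 52.96 × 85.68928 = 4538.1042688 ≈ 4538.10
= Length: 85.69, Area: 4538.10

Length: 85.69, Area: 4538.10


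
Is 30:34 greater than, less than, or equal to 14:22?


30/34 = 0.8824
14/22 = 0.6364
0.8824 > 0.6364, so 30:34 is greater
= greater than

greater than


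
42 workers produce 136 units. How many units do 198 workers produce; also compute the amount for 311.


Direct proportion: y/x = constant
k = 136/42 ≈ 3.2381
y at x=198: k × 198 = 136 × 198 / 42 = 26928/42 ≈ 641.14
y at x=311: k × 311 = 136 × 311 / 42 = 42296/42 ≈ 1007.05
= 641.14 and 1007.05

641.14 and 1007.05


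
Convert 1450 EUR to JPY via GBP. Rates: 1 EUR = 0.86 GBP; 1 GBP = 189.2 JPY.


Step 1: 1450 EUR × 0.86 = 1247.00 GBP
Step 2: 1247.00 GBP × 189.2 = 235932.40 JPY
Implied rate EUR→JPY = 0.86 × 189.2 = 162.7120
= 235932.40 JPY

235932.40 JPY


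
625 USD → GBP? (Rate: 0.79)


Amount × rate = 625 × 0.79
= 493.75 GBP

493.75 GBP


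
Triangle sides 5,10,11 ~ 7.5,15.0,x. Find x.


Scale factor = 7.5/5 = 1.5
Missing side = 11 × 1.5
= 16.5

16.5


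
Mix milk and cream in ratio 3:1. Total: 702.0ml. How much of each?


Total parts = 3 + 1 = 4
milk: 702.0 × 3/4 = 526.5ml
cream: 702.0 × 1/4 = 175.5ml
= 526.5ml and 175.5ml

526.5ml and 175.5ml


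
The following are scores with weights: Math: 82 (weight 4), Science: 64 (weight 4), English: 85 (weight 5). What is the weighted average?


Numerator = 82×4 + 64×4 + 85×5
= 328 + 256 + 425
= 1009
Total weight = 13
Weighted avg = 1009/13
= 77.62

77.62


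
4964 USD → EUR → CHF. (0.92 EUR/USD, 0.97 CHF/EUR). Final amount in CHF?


Step 1: 4964 USD × 0.92 = 4566.88 EUR
Step 2: 4566.88 EUR × 0.97 = 4429.87 CHF
Implied rate USD→CHF = 0.92 × 0.97 = 0.8924
= 4429.87 CHF

4429.87 CHF


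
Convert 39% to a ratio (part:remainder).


39% means 39 parts out of 100; remainder = 61
Part : remainder = 39:61
GCD = 1
= 39:61

39:61


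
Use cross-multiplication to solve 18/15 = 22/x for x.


Cross multiply: 18 × x = 15 × 22
18x = 330
x = 330 / 18
= 18.33

18.33


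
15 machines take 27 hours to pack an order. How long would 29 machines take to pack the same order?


Inverse proportion: x × y = constant
k = 15 × 27 = 405
y₂ = k / 29 = 405 / 29
= 13.97

13.97


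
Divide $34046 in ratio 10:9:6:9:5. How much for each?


Total parts = 10 + 9 + 6 + 9 + 5 = 39
Part 1: 34046 × 10/39 = 8729.74
Part 2: 34046 × 9/39 = 7856.77
Part 3: 34046 × 6/39 = 5237.85
Part 4: 34046 × 9/39 = 7856.77
Part 5: 34046 × 5/39 = 4364.87
= Part 1: $8729.74, Part 2: $7856.77, Part 3: $5237.85, Part 4: $7856.77, Part 5: $4364.87

Part 1: $8729.74, Part 2: $7856.77, Part 3: $5237.85, Part 4: $7856.77, Part 5: $4364.87


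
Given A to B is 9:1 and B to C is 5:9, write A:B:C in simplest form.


Match B: multiply A:B by 5 → 45:5
Multiply B:C by 1 → 5:9
Combined: 45:5:9
GCD = 1
= 45:5:9

45:5:9


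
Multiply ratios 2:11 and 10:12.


Compound ratio = (2×10) : (11×12)
= 20:132
GCD = 4
= 5:33

5:33


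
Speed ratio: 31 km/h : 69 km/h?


Ratio = 31:69
GCD = 1
Simplified = 31:69
Time ratio (same distance) = 69:31
Speed ratio = 31:69

31:69


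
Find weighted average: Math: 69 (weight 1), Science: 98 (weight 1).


Numerator = 69×1 + 98×1
= 69 + 98
= 167
Total weight = 2
Weighted avg = 167/2
= 83.50

83.50


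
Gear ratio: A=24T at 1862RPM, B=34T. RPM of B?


Gear ratio = 24:34 = 12:17
RPM_B = RPM_A × (teeth_A / teeth_B)
= 1862 × (24/34)
= 1314.4 RPM

1314.4 RPM


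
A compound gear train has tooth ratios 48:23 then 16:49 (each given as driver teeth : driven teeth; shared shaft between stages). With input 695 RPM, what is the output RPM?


Stage 1: RPM_B = RPM_A × t_A/t_B = 695 × 48/23 = 33360/23 ≈ 1450.43
B and C share a shaft → RPM_C = RPM_B
Stage 2: RPM_D = RPM_C × t_C/t_D = RPM_A × (t_A×t_C)/(t_B×t_D)
Overall ratio = (48×16)/(23×49) = 768/1127
RPM_D = 695 × 768/1127 = 533760/1127
≈ 473.61 RPM

473.61 RPM


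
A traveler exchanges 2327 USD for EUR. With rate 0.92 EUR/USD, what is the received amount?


Amount × rate = 2327 × 0.92
= 2140.84 EUR

2140.84 EUR


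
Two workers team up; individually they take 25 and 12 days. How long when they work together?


Rate of A = 1/25 per day
Rate of B = 1/12 per day
Combined rate = 1/25 + 1/12 = 37/300 ≈ 0.1233 per day
Days = 1 / combined rate = 300/37
≈ 8.11 days

8.11 days


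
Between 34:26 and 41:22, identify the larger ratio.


34/26 = 1.3077
41/22 = 1.8636
1.3077 < 1.8636, so 34:26 is less
= 41:22

41:22


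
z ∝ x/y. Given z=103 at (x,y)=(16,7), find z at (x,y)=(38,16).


z = k·x/y
Solve for k using the known point: k = z·y/x = 103×7/16 = 721/16 = 45.0625
Now evaluate at x=38, y=16:
z = k × 38 / 16 = (721 × 38) / (16 × 16) = 27398/256
≈ 107.0234

107.0234


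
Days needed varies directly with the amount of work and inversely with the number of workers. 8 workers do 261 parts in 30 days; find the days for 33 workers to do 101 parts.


Days ∝ work / workers, so d₂ = d₁ × (m₁/m₂) × (w₂/w₁)
Workers factor (inverse): 8/33 ≈ 0.2424
Work factor (direct): 101/261 ≈ 0.3870
d₂ = 30 × 8/33 × 101/261 = (30 × 8 × 101) / (33 × 261) = 24240/8613
≈ 2.81 days

2.81 days


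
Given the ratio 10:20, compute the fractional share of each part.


Total parts = 10 + 20 = 30
First part: 10/30 = 1/3
Second part: 20/30 = 2/3
= 1/3 and 2/3

1/3 and 2/3


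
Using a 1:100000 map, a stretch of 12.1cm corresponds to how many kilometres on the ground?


Real distance = map distance × scale
= 12.1cm × 100000
= 1210000 cm = 12100.0 m
= 12.100 km

12.100 km


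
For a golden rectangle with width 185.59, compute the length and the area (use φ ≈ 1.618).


φ = (1 + √5) / 2 ≈ 1.618
Length = width × φ = 185.59 × 1.618 = 300.28462
≈ 300.28
Area = width × length = 185.59 × 300.28462 = 55729.8226258 ≈ 55729.82
= Length: 300.28, Area: 55729.82

Length: 300.28, Area: 55729.82


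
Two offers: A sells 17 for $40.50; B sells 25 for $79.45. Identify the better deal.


Deal A: $40.50/17 = $2.3824/unit
Deal B: $79.45/25 = $3.1780/unit
A is cheaper per unit
= Deal A

Deal A


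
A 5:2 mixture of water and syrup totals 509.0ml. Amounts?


Total parts = 5 + 2 = 7
water: 509.0 × 5/7 = 363.6ml
syrup: 509.0 × 2/7 = 145.4ml
= 363.6ml and 145.4ml

363.6ml and 145.4ml


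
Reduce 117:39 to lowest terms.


GCD(117, 39) = 39
117/39 : 39/39
= 3:1

3:1


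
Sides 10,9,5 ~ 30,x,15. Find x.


Scale factor = 30/10 = 3
Missing side = 9 × 3
= 27.0

27.0


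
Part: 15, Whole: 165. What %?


Percentage = (part / whole) × 100
= (15 / 165) × 100
≈ 9.09%

9.09%


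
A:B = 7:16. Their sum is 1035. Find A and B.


Let A = 7k, B = 16k.
7k + 16k = 1035
23k = 1035 → k = 1035/23 = 45
A = 7×45 = 315, B = 16×45 = 720
= A = 315, B = 720

A = 315, B = 720


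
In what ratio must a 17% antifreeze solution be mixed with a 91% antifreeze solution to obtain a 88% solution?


Let x parts of 17% mix with y parts of 91%.
17x + 91y = 88(x + y)
17x + 91y = 88x + 88y
x(17 - 88) = y(88 - 91)
x/y = (91 - 88)/(88 - 17) = 3/71
Simplify: 3:71
= 3:71

3:71


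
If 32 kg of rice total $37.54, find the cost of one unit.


Unit rate = total / quantity
= 37.54 / 32
= $1.17 per unit

$1.17 per unit


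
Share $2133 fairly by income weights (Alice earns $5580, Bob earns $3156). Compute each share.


Total income = 5580 + 3156 = $8736
Alice: $2133 × 5580/8736 = $1362.42
Bob: $2133 × 3156/8736 = $770.58
= Alice: $1362.42, Bob: $770.58

Alice: $1362.42, Bob: $770.58


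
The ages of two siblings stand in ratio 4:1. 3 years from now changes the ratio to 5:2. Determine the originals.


Let A = 4k, B = 1k.
(4k + 3) / (1k + 3) = 5/2
Cross-multiply: 2(4k + 3) = 5(1k + 3)
8k + 6 = 5k + 15
8k - 5k = 15 - 6
3k = 9
k = 9/3 = 3
A = 4×3 = 12, B = 1×3 = 3
= A = 12, B = 3

A = 12, B = 3


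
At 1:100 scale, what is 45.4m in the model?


Model size = real / scale
= 45.4 / 100
= 0.4540 m

0.4540 m


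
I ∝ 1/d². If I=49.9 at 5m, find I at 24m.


I₁d₁² = I₂d₂²
I₂ = I₁ × (d₁/d₂)²
= 49.9 × (5/24)²
= 49.9 × 25/576
= 1247.5/576
≈ 2.1658

2.1658


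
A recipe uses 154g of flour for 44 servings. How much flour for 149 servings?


Direct proportion: y/x = constant
k = 154/44 = 3.5000
y₂ = k × 149 = 154 × 149 / 44 = 22946/44
= 521.50

521.50


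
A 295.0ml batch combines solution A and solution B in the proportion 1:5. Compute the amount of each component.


Total parts = 1 + 5 = 6
solution A: 295.0 × 1/6 = 49.2ml
solution B: 295.0 × 5/6 = 245.8ml
= 49.2ml and 245.8ml

49.2ml and 245.8ml


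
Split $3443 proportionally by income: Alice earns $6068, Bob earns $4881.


Total income = 6068 + 4881 = $10949
Alice: $3443 × 6068/10949 = $1908.13
Bob: $3443 × 4881/10949 = $1534.87
= Alice: $1908.13, Bob: $1534.87

Alice: $1908.13, Bob: $1534.87


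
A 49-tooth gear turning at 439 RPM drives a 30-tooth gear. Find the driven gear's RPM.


Gear ratio = 49:30 = 49:30
RPM_B = RPM_A × (teeth_A / teeth_B)
= 439 × (49/30)
= 717.0 RPM

717.0 RPM


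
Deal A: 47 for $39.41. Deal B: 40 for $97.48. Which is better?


Deal A: $39.41/47 = $0.8385/unit
Deal B: $97.48/40 = $2.4370/unit
A is cheaper per unit
= Deal A

Deal A


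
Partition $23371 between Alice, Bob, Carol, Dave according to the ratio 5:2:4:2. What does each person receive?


Total parts = 5 + 2 + 4 + 2 = 13
Alice: 23371 × 5/13 = 8988.85
Bob: 23371 × 2/13 = 3595.54
Carol: 23371 × 4/13 = 7191.08
Dave: 23371 × 2/13 = 3595.54
= Alice: $8988.85, Bob: $3595.54, Carol: $7191.08, Dave: $3595.54

Alice: $8988.85, Bob: $3595.54, Carol: $7191.08, Dave: $3595.54


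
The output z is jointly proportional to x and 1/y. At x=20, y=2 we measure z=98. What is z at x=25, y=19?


z = k·x/y
Solve for k using the known point: k = z·y/x = 98×2/20 = 196/20 = 9.8000
Now evaluate at x=25, y=19:
z = k × 25 / 19 = (196 × 25) / (20 × 19) = 4900/380
≈ 12.8947

12.8947


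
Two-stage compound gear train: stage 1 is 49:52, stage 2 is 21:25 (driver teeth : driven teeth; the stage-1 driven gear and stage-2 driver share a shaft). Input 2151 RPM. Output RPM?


Stage 1: RPM_B = RPM_A × t_A/t_B = 2151 × 49/52 = 105399/52 ≈ 2026.90
B and C share a shaft → RPM_C = RPM_B
Stage 2: RPM_D = RPM_C × t_C/t_D = RPM_A × (t_A×t_C)/(t_B×t_D)
Overall ratio = (49×21)/(52×25) = 1029/1300
RPM_D = 2151 × 1029/1300 = 2213379/1300
≈ 1702.60 RPM

1702.60 RPM


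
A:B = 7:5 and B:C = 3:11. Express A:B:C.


Match B: multiply A:B by 3 → 21:15
Multiply B:C by 5 → 15:55
Combined: 21:15:55
GCD = 1
= 21:15:55

21:15:55


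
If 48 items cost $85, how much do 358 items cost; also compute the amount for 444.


Direct proportion: y/x = constant
k = 85/48 ≈ 1.7708
y at x=358: k × 358 = 85 × 358 / 48 = 30430/48 ≈ 633.96
y at x=444: k × 444 = 85 × 444 / 48 = 37740/48 = 786.25
= 633.96 and 786.25

633.96 and 786.25


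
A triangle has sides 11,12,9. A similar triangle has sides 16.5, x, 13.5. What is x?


Scale factor = 16.5/11 = 1.5
Missing side = 12 × 1.5
= 18.0

18.0


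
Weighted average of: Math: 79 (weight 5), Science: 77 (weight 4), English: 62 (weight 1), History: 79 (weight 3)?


Numerator = 79×5 + 77×4 + 62×1 + 79×3
= 395 + 308 + 62 + 237
= 1002
Total weight = 13
Weighted avg = 1002/13
= 77.08

77.08


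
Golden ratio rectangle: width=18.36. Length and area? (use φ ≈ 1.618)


φ = (1 + √5) / 2 ≈ 1.618
Length = width × φ = 18.36 × 1.618 = 29.70648
≈ 29.71
Area = width × length = 18.36 × 29.70648 = 545.4109728 ≈ 545.41
= Length: 29.71, Area: 545.41

Length: 29.71, Area: 545.41


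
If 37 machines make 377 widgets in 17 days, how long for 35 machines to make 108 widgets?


Days ∝ work / workers, so d₂ = d₁ × (m₁/m₂) × (w₂/w₁)
Workers factor (inverse): 37/35 ≈ 1.0571
Work factor (direct): 108/377 ≈ 0.2865
d₂ = 17 × 37/35 × 108/377 = (17 × 37 × 108) / (35 × 377) = 67932/13195
≈ 5.15 days

5.15 days


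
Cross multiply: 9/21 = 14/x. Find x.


Cross multiply: 9 × x = 21 × 14
9x = 294
x = 294 / 9
= 32.67

32.67


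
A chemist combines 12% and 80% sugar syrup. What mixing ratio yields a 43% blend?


Let x parts of 12% mix with y parts of 80%.
12x + 80y = 43(x + y)
12x + 80y = 43x + 43y
x(12 - 43) = y(43 - 80)
x/y = (80 - 43)/(43 - 12) = 37/31
Simplify: 37:31
= 37:31

37:31


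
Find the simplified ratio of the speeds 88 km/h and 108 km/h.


Ratio = 88:108
GCD = 4
Simplified = 22:27
Time ratio (same distance) = 27:22
Speed ratio = 22:27

22:27


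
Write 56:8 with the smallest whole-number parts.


GCD(56, 8) = 8
56/8 : 8/8
= 7:1

7:1


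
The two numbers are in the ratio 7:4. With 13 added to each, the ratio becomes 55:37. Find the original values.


Let A = 7k, B = 4k.
(7k + 13) / (4k + 13) = 55/37
Cross-multiply: 37(7k + 13) = 55(4k + 13)
259k + 481 = 220k + 715
259k - 220k = 715 - 481
39k = 234
k = 234/39 = 6
A = 7×6 = 42, B = 4×6 = 24
= A = 42, B = 24

A = 42, B = 24


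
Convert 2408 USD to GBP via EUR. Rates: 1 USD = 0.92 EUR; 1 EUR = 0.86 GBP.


Step 1: 2408 USD × 0.92 = 2215.36 EUR
Step 2: 2215.36 EUR × 0.86 = 1905.21 GBP
Implied rate USD→GBP = 0.92 × 0.86 = 0.7912
= 1905.21 GBP

1905.21 GBP


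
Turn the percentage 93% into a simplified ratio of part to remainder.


93% means 93 parts out of 100; remainder = 7
Part : remainder = 93:7
GCD = 1
= 93:7

93:7


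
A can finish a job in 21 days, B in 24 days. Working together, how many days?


Rate of A = 1/21 per day
Rate of B = 1/24 per day
Combined rate = 1/21 + 1/24 = 45/504 ≈ 0.0893 per day
Days = 1 / combined rate = 504/45
= 11.20 days

11.20 days


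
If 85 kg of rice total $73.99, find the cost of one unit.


Unit rate = total / quantity
= 73.99 / 85
= $0.87 per unit

$0.87 per unit


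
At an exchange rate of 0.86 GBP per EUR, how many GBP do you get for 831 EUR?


Amount × rate = 831 × 0.86
= 714.66 GBP

714.66 GBP


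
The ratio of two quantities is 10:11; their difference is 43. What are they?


Let A = 10k, B = 11k.
11k - 10k = 43
1k = 43 → k = 43/1 = 43
A = 10×43 = 430, B = 11×43 = 473
= A = 430, B = 473

A = 430, B = 473


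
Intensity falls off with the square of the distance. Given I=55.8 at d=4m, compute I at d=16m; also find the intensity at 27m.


I₁d₁² = I₂d₂²
I at 16m = 55.8 × (4/16)² = 55.8 × 16/256 = 892.8/256 = 3.4875
I at 27m = 55.8 × (4/27)² = 55.8 × 16/729 = 892.8/729 ≈ 1.2247
= 3.4875 and 1.2247

3.4875 and 1.2247


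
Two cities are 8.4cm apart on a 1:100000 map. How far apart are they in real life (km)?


Real distance = map distance × scale
= 8.4cm × 100000
= 840000 cm = 8400.0 m
= 8.400 km

8.400 km


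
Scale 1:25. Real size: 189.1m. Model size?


Model size = real / scale
= 189.1 / 25
= 7.5640 m

7.5640 m


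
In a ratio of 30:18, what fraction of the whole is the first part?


Total parts = 30 + 18 = 48
First part: 30/48 = 5/8
= 5/8

5/8


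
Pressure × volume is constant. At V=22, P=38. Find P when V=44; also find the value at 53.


Inverse proportion: x × y = constant
k = 22 × 38 = 836
At x=44: k/44 = 19.00
At x=53: k/53 = 15.77
= 19.00 and 15.77

19.00 and 15.77


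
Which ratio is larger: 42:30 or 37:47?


42/30 = 1.4000
37/47 = 0.7872
1.4000 > 0.7872, so 42:30 is greater
= 42:30

42:30


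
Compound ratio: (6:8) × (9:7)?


Compound ratio = (6×9) : (8×7)
= 54:56
GCD = 2
= 27:28

27:28


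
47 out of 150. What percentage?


Percentage = (part / whole) × 100
= (47 / 150) × 100
≈ 31.33%

31.33%


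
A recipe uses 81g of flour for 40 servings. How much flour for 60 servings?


Direct proportion: y/x = constant
k = 81/40 = 2.0250
y₂ = k × 60 = 81 × 60 / 40 = 4860/40
= 121.50

121.50


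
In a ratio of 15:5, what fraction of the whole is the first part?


Total parts = 15 + 5 = 20
First part: 15/20 = 3/4
= 3/4

3/4


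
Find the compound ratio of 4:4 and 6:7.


Compound ratio = (4×6) : (4×7)
= 24:28
GCD = 4
= 6:7

6:7


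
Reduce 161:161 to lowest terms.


GCD(161, 161) = 161
161/161 : 161/161
= 1:1

1:1


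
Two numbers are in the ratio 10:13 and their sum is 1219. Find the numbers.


Let A = 10k, B = 13k.
10k + 13k = 1219
23k = 1219 → k = 1219/23 = 53
A = 10×53 = 530, B = 13×53 = 689
= A = 530, B = 689

A = 530, B = 689


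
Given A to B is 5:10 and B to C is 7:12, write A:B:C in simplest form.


Match B: multiply A:B by 7 → 35:70
Multiply B:C by 10 → 70:120
Combined: 35:70:120
GCD = 5
= 7:14:24

7:14:24


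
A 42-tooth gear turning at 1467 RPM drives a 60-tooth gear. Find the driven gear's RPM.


Gear ratio = 42:60 = 7:10
RPM_B = RPM_A × (teeth_A / teeth_B)
= 1467 × (42/60)
= 1026.9 RPM

1026.9 RPM


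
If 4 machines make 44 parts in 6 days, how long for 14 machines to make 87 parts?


Days ∝ work / workers, so d₂ = d₁ × (m₁/m₂) × (w₂/w₁)
Workers factor (inverse): 4/14 ≈ 0.2857
Work factor (direct): 87/44 ≈ 1.9773
d₂ = 6 × 4/14 × 87/44 = (6 × 4 × 87) / (14 × 44) = 2088/616
≈ 3.39 days

3.39 days


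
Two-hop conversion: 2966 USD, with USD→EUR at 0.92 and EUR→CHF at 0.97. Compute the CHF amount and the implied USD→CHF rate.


Step 1: 2966 USD × 0.92 = 2728.72 EUR
Step 2: 2728.72 EUR × 0.97 = 2646.86 CHF
Implied rate USD→CHF = 0.92 × 0.97 = 0.8924
= 2646.86 CHF; implied rate 0.8924 CHF/USD

2646.86 CHF; implied rate 0.8924 CHF/USD


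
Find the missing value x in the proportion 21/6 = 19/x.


Cross multiply: 21 × x = 6 × 19
21x = 114
x = 114 / 21
= 5.43

5.43


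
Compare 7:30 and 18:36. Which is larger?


7/30 = 0.2333
18/36 = 0.5000
0.2333 < 0.5000, so 7:30 is less
= 18:36

18:36


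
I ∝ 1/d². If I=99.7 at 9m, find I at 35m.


I₁d₁² = I₂d₂²
I₂ = I₁ × (d₁/d₂)²
= 99.7 × (9/35)²
= 99.7 × 81/1225
= 8075.7/1225
≈ 6.5924

6.5924


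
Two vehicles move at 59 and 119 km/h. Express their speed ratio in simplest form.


Ratio = 59:119
GCD = 1
Simplified = 59:119
Time ratio (same distance) = 119:59
Speed ratio = 59:119

59:119


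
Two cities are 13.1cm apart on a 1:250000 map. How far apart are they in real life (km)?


Real distance = map distance × scale
= 13.1cm × 250000
= 3275000 cm = 32750.0 m
= 32.750 km

32.750 km


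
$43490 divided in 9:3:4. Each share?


Total parts = 9 + 3 + 4 = 16
Part 1: 43490 × 9/16 = 24463.13
Part 2: 43490 × 3/16 = 8154.38
Part 3: 43490 × 4/16 = 10872.50
= Part 1: $24463.13, Part 2: $8154.38, Part 3: $10872.50

Part 1: $24463.13, Part 2: $8154.38, Part 3: $10872.50


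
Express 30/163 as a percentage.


Percentage = (part / whole) × 100
= (30 / 163) × 100
≈ 18.40%

18.40%


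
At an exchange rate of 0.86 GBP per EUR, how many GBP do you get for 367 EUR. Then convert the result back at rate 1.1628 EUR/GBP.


Amount × rate = 367 × 0.86 = 315.62 GBP
Round-trip: 315.62 × 1.1628 = 367.00 EUR
= 315.62 GBP, then 367.00 EUR

315.62 GBP, then 367.00 EUR


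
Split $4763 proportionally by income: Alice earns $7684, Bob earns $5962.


Total income = 7684 + 5962 = $13646
Alice: $4763 × 7684/13646 = $2682.02
Bob: $4763 × 5962/13646 = $2080.98
= Alice: $2682.02, Bob: $2080.98

Alice: $2682.02, Bob: $2080.98


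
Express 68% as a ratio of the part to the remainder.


68% means 68 parts out of 100; remainder = 32
Part : remainder = 68:32
GCD = 4
= 17:8

17:8


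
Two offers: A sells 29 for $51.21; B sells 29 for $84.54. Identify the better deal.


Deal A: $51.21/29 = $1.7659/unit
Deal B: $84.54/29 = $2.9152/unit
A is cheaper per unit
= Deal A

Deal A


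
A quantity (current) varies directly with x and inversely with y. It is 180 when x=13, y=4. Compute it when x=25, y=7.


z = k·x/y
Solve for k using the known point: k = z·y/x = 180×4/13 = 720/13 ≈ 55.3846
Now evaluate at x=25, y=7:
z = k × 25 / 7 = (720 × 25) / (13 × 7) = 18000/91
≈ 197.8022

197.8022


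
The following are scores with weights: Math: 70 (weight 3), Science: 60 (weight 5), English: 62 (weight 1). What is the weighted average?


Numerator = 70×3 + 60×5 + 62×1
= 210 + 300 + 62
= 572
Total weight = 9
Weighted avg = 572/9
= 63.56

63.56
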